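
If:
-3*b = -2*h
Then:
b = 2*h/3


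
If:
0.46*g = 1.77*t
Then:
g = 3.84782608695652*t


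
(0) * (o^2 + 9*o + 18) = 0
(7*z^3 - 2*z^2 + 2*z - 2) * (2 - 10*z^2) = -70*z^5 + 20*z^4 - 6*z^3 + 16*z^2 + 4*z - 4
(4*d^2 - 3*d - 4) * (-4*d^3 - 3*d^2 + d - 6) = -16*d^5 + 29*d^3 - 15*d^2 + 14*d + 24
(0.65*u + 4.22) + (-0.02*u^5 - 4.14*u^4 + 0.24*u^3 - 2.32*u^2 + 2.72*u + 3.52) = -0.02*u^5 - 4.14*u^4 + 0.24*u^3 - 2.32*u^2 + 3.37*u + 7.74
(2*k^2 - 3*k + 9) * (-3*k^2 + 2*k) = -6*k^4 + 13*k^3 - 33*k^2 + 18*k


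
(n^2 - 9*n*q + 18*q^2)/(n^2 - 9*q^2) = (n - 6*q)/(n + 3*q)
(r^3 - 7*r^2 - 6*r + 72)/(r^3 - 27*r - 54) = (r - 4)/(r + 3)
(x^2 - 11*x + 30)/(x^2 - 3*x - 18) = (x - 5)/(x + 3)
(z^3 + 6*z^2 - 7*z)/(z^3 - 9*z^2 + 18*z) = (z^2 + 6*z - 7)/(z^2 - 9*z + 18)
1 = 1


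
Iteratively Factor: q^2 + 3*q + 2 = (q + 2)*(q + 1)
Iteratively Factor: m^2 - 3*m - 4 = (m + 1)*(m - 4)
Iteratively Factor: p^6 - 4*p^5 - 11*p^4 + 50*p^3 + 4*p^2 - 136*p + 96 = (p + 3)*(p^5 - 7*p^4 + 10*p^3 + 20*p^2 - 56*p + 32) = (p - 4)*(p + 3)*(p^4 - 3*p^3 - 2*p^2 + 12*p - 8) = (p - 4)*(p - 2)*(p + 3)*(p^3 - p^2 - 4*p + 4) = (p - 4)*(p - 2)*(p + 2)*(p + 3)*(p^2 - 3*p + 2) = (p - 4)*(p - 2)^2*(p + 2)*(p + 3)*(p - 1)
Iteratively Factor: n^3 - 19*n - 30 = (n + 2)*(n^2 - 2*n - 15) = (n - 5)*(n + 2)*(n + 3)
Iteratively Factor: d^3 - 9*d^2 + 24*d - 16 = (d - 4)*(d^2 - 5*d + 4) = (d - 4)^2*(d - 1)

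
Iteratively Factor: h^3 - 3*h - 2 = (h - 2)*(h^2 + 2*h + 1) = (h - 2)*(h + 1)*(h + 1)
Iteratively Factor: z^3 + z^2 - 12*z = (z - 3)*(z^2 + 4*z) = (z - 3)*(z + 4)*(z)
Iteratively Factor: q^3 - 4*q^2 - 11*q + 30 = (q + 3)*(q^2 - 7*q + 10) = (q - 2)*(q + 3)*(q - 5)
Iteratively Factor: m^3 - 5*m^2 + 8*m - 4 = (m - 2)*(m^2 - 3*m + 2) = (m - 2)*(m - 1)*(m - 2)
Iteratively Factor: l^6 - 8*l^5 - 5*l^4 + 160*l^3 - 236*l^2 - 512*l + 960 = (l + 2)*(l^5 - 10*l^4 + 15*l^3 + 130*l^2 - 496*l + 480) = (l + 2)*(l + 4)*(l^4 - 14*l^3 + 71*l^2 - 154*l + 120) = (l - 2)*(l + 2)*(l + 4)*(l^3 - 12*l^2 + 47*l - 60) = (l - 5)*(l - 2)*(l + 2)*(l + 4)*(l^2 - 7*l + 12) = (l - 5)*(l - 4)*(l - 2)*(l + 2)*(l + 4)*(l - 3)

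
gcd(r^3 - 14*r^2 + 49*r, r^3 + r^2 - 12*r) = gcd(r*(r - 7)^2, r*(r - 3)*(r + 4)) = r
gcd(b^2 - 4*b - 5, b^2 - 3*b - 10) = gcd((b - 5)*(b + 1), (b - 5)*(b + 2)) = b - 5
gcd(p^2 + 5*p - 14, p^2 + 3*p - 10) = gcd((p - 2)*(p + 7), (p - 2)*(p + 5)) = p - 2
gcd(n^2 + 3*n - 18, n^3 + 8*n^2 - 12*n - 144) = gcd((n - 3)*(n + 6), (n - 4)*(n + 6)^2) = n + 6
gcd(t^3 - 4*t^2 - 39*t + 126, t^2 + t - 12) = t - 3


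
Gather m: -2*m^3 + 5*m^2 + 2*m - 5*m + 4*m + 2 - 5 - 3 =-2*m^3 + 5*m^2 + m - 6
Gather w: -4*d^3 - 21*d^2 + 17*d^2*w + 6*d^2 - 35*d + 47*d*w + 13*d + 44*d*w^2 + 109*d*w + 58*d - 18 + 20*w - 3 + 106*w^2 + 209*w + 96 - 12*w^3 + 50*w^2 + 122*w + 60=-4*d^3 - 15*d^2 + 36*d - 12*w^3 + w^2*(44*d + 156) + w*(17*d^2 + 156*d + 351) + 135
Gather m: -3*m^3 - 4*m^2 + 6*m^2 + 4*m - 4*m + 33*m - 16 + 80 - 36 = -3*m^3 + 2*m^2 + 33*m + 28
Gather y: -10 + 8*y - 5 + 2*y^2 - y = 2*y^2 + 7*y - 15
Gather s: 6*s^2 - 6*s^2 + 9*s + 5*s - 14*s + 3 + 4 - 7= 0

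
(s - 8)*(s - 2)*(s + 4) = s^3 - 6*s^2 - 24*s + 64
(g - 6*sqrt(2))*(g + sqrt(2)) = g^2 - 5*sqrt(2)*g - 12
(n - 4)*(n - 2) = n^2 - 6*n + 8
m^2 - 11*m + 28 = (m - 7)*(m - 4)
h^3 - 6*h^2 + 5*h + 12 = (h - 4)*(h - 3)*(h + 1)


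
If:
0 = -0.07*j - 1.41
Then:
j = -20.14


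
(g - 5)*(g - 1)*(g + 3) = g^3 - 3*g^2 - 13*g + 15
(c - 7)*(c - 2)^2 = c^3 - 11*c^2 + 32*c - 28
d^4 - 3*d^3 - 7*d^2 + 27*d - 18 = (d - 3)*(d - 2)*(d - 1)*(d + 3)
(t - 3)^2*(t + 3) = t^3 - 3*t^2 - 9*t + 27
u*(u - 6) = u^2 - 6*u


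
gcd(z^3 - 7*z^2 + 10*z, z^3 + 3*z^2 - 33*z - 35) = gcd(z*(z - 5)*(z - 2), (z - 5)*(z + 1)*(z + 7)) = z - 5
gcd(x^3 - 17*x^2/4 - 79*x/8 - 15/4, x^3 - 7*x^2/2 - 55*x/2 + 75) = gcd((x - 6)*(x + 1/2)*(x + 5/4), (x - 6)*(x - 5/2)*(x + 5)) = x - 6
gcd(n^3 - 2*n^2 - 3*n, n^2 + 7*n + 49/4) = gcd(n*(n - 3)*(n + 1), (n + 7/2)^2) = 1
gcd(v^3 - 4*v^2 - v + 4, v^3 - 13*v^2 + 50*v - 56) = v - 4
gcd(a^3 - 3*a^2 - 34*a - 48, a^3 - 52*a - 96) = a^2 - 6*a - 16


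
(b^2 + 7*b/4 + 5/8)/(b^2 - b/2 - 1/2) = (b + 5/4)/(b - 1)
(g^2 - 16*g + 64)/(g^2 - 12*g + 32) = (g - 8)/(g - 4)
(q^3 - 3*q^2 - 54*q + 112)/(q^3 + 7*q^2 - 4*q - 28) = (q - 8)/(q + 2)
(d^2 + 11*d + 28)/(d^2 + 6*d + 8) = (d + 7)/(d + 2)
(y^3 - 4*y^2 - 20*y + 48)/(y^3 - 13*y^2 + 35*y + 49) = (y^3 - 4*y^2 - 20*y + 48)/(y^3 - 13*y^2 + 35*y + 49)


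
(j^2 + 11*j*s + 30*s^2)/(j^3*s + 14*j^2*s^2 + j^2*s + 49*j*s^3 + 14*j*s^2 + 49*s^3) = (j^2 + 11*j*s + 30*s^2)/(s*(j^3 + 14*j^2*s + j^2 + 49*j*s^2 + 14*j*s + 49*s^2))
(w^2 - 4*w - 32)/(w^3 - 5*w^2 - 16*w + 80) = (w - 8)/(w^2 - 9*w + 20)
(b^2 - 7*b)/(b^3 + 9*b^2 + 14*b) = (b - 7)/(b^2 + 9*b + 14)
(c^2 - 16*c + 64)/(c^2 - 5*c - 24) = (c - 8)/(c + 3)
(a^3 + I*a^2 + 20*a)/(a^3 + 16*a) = (a + 5*I)/(a + 4*I)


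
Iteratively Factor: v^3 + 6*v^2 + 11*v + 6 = (v + 1)*(v^2 + 5*v + 6) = (v + 1)*(v + 3)*(v + 2)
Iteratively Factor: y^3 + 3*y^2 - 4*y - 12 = (y + 3)*(y^2 - 4) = (y - 2)*(y + 3)*(y + 2)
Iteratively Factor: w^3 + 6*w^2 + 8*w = (w + 4)*(w^2 + 2*w) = (w + 2)*(w + 4)*(w)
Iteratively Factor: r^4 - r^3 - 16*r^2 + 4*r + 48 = (r + 2)*(r^3 - 3*r^2 - 10*r + 24) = (r - 2)*(r + 2)*(r^2 - r - 12) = (r - 4)*(r - 2)*(r + 2)*(r + 3)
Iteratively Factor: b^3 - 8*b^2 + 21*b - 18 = (b - 3)*(b^2 - 5*b + 6) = (b - 3)*(b - 2)*(b - 3)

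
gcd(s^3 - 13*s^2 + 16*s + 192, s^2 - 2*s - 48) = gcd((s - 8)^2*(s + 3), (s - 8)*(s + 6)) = s - 8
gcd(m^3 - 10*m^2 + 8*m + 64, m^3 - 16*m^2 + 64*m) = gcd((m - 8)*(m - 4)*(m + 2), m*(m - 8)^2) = m - 8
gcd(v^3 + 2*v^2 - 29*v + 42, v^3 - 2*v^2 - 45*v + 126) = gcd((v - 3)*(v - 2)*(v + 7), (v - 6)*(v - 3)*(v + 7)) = v^2 + 4*v - 21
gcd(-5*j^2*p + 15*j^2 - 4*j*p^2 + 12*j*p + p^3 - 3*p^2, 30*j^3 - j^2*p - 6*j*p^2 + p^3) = -5*j + p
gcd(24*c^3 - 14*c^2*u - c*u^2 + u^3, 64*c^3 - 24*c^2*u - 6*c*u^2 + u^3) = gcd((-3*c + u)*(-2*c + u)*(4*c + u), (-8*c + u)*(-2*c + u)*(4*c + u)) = -8*c^2 + 2*c*u + u^2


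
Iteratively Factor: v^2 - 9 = (v + 3)*(v - 3)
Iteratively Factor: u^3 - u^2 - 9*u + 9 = (u + 3)*(u^2 - 4*u + 3) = (u - 3)*(u + 3)*(u - 1)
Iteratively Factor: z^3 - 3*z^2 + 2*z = (z - 1)*(z^2 - 2*z) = (z - 2)*(z - 1)*(z)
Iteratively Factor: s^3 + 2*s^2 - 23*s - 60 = (s - 5)*(s^2 + 7*s + 12) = (s - 5)*(s + 3)*(s + 4)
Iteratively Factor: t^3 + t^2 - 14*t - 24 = (t + 3)*(t^2 - 2*t - 8) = (t - 4)*(t + 3)*(t + 2)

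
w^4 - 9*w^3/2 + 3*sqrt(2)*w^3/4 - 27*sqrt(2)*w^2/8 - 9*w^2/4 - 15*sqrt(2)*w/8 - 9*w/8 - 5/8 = (w - 5)*(w + 1/2)*(sqrt(2)*w/2 + 1/2)*(sqrt(2)*w + 1/2)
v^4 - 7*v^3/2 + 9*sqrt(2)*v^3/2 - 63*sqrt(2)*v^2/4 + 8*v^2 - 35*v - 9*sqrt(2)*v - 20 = (v - 4)*(v + 1/2)*(v + 2*sqrt(2))*(v + 5*sqrt(2)/2)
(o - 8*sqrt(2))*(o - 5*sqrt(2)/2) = o^2 - 21*sqrt(2)*o/2 + 40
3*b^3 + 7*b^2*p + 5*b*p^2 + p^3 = (b + p)^2*(3*b + p)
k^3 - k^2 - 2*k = k*(k - 2)*(k + 1)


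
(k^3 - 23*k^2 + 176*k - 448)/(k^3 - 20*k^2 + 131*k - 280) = (k - 8)/(k - 5)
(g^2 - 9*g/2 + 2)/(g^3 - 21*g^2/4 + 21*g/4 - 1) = 2*(2*g - 1)/(4*g^2 - 5*g + 1)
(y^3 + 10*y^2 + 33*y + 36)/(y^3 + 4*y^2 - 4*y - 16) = (y^2 + 6*y + 9)/(y^2 - 4)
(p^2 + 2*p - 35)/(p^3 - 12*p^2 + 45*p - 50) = (p + 7)/(p^2 - 7*p + 10)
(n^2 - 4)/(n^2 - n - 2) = (n + 2)/(n + 1)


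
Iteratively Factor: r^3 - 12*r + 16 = (r + 4)*(r^2 - 4*r + 4) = (r - 2)*(r + 4)*(r - 2)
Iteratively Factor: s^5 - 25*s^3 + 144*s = (s - 3)*(s^4 + 3*s^3 - 16*s^2 - 48*s) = (s - 4)*(s - 3)*(s^3 + 7*s^2 + 12*s) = (s - 4)*(s - 3)*(s + 4)*(s^2 + 3*s) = (s - 4)*(s - 3)*(s + 3)*(s + 4)*(s)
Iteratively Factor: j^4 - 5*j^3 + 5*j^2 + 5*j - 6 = (j - 3)*(j^3 - 2*j^2 - j + 2) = (j - 3)*(j - 2)*(j^2 - 1) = (j - 3)*(j - 2)*(j - 1)*(j + 1)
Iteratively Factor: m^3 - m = (m - 1)*(m^2 + m) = m*(m - 1)*(m + 1)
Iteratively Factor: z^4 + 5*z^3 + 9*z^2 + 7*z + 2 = (z + 2)*(z^3 + 3*z^2 + 3*z + 1) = (z + 1)*(z + 2)*(z^2 + 2*z + 1) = (z + 1)^2*(z + 2)*(z + 1)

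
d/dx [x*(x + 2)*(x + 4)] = 3*x^2 + 12*x + 8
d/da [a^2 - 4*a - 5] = 2*a - 4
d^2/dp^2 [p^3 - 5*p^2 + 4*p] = 6*p - 10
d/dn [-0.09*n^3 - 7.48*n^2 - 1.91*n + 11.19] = -0.27*n^2 - 14.96*n - 1.91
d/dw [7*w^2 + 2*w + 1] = 14*w + 2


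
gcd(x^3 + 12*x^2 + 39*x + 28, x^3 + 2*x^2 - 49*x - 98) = x + 7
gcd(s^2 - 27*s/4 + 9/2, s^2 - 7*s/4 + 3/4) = s - 3/4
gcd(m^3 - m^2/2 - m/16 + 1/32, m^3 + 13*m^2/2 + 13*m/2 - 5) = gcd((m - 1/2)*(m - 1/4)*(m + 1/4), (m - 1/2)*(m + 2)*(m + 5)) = m - 1/2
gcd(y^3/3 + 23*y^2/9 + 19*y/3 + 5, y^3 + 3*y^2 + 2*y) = 1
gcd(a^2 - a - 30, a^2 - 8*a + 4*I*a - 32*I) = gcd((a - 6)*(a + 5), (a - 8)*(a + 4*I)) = 1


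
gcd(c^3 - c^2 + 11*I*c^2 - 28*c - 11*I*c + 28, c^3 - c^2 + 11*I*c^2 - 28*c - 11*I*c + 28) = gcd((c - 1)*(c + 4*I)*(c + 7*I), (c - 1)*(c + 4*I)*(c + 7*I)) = c^3 + c^2*(-1 + 11*I) + c*(-28 - 11*I) + 28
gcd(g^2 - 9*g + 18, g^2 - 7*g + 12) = g - 3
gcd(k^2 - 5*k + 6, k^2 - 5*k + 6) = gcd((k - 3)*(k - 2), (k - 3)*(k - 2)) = k^2 - 5*k + 6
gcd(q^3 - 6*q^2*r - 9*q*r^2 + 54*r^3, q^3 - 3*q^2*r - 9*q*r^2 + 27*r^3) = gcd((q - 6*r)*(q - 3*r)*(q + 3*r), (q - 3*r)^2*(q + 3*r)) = q^2 - 9*r^2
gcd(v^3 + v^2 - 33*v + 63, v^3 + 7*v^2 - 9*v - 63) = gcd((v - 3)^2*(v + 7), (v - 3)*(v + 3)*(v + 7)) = v^2 + 4*v - 21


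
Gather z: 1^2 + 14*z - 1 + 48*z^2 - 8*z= 48*z^2 + 6*z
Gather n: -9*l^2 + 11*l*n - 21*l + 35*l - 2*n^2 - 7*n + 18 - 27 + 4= -9*l^2 + 14*l - 2*n^2 + n*(11*l - 7) - 5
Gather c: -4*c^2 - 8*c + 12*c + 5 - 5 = -4*c^2 + 4*c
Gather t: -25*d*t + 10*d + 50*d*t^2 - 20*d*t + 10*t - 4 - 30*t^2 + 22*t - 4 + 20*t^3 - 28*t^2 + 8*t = 10*d + 20*t^3 + t^2*(50*d - 58) + t*(40 - 45*d) - 8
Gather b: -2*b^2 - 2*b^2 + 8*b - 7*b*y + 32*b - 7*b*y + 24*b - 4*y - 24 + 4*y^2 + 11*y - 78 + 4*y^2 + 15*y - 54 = -4*b^2 + b*(64 - 14*y) + 8*y^2 + 22*y - 156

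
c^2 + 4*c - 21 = (c - 3)*(c + 7)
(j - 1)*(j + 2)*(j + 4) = j^3 + 5*j^2 + 2*j - 8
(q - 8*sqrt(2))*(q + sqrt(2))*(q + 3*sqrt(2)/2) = q^3 - 11*sqrt(2)*q^2/2 - 37*q - 24*sqrt(2)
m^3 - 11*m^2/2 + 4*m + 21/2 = (m - 7/2)*(m - 3)*(m + 1)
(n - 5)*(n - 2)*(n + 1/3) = n^3 - 20*n^2/3 + 23*n/3 + 10/3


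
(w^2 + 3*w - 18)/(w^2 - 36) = (w - 3)/(w - 6)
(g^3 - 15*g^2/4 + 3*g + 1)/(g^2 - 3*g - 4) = (-g^3 + 15*g^2/4 - 3*g - 1)/(-g^2 + 3*g + 4)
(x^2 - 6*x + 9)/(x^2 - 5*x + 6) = (x - 3)/(x - 2)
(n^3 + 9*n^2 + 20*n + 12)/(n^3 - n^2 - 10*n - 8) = (n + 6)/(n - 4)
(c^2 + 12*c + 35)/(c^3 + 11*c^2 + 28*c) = (c + 5)/(c*(c + 4))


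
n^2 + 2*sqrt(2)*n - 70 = (n - 5*sqrt(2))*(n + 7*sqrt(2))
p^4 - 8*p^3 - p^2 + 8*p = p*(p - 8)*(p - 1)*(p + 1)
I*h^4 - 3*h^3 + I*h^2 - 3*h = h*(h + I)*(h + 3*I)*(I*h + 1)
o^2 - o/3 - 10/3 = (o - 2)*(o + 5/3)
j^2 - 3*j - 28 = (j - 7)*(j + 4)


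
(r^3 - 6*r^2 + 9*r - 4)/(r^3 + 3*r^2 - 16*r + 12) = (r^2 - 5*r + 4)/(r^2 + 4*r - 12)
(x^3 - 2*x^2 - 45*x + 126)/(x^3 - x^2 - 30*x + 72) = (x^2 + x - 42)/(x^2 + 2*x - 24)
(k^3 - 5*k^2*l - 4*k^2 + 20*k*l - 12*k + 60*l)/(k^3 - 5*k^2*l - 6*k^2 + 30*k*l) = (k + 2)/k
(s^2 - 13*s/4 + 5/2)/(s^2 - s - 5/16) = 4*(s - 2)/(4*s + 1)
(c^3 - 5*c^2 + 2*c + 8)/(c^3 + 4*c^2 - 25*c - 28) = (c - 2)/(c + 7)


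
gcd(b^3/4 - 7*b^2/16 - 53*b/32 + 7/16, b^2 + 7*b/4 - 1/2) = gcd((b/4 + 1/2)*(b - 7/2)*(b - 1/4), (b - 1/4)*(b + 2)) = b^2 + 7*b/4 - 1/2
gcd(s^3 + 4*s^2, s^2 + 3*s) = s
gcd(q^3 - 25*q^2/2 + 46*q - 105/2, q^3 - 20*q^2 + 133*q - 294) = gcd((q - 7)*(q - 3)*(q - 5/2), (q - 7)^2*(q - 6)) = q - 7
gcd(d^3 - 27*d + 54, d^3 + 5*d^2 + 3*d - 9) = 1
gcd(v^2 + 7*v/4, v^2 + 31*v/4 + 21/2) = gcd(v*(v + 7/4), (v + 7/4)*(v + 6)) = v + 7/4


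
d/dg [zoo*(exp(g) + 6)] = zoo*exp(g)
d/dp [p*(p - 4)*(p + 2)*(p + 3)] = 4*p^3 + 3*p^2 - 28*p - 24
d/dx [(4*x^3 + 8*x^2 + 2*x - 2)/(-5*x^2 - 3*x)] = 2*(-10*x^4 - 12*x^3 - 7*x^2 - 10*x - 3)/(x^2*(25*x^2 + 30*x + 9))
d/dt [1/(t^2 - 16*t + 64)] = 2*(8 - t)/(t^2 - 16*t + 64)^2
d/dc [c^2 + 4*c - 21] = 2*c + 4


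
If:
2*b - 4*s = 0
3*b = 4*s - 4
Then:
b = -4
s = -2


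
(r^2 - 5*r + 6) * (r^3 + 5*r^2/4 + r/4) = r^5 - 15*r^4/4 + 25*r^2/4 + 3*r/2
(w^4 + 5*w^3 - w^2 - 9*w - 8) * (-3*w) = -3*w^5 - 15*w^4 + 3*w^3 + 27*w^2 + 24*w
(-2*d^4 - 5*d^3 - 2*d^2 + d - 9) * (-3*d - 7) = 6*d^5 + 29*d^4 + 41*d^3 + 11*d^2 + 20*d + 63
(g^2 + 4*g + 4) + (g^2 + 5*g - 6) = 2*g^2 + 9*g - 2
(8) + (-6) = 2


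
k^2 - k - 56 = (k - 8)*(k + 7)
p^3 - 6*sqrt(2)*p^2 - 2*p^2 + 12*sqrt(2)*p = p*(p - 2)*(p - 6*sqrt(2))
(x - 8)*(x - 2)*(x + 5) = x^3 - 5*x^2 - 34*x + 80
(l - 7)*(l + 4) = l^2 - 3*l - 28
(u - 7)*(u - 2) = u^2 - 9*u + 14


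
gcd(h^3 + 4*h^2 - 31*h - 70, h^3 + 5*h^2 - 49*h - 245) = h + 7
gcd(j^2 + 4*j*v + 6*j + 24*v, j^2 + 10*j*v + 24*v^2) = j + 4*v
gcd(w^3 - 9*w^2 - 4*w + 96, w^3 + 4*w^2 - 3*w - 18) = w + 3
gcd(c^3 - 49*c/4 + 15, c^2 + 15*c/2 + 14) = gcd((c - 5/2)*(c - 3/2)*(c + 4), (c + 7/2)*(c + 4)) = c + 4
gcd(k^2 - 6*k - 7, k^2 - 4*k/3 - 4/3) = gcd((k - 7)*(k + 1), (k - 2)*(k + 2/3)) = 1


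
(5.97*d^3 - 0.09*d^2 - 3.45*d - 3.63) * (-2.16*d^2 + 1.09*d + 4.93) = -12.8952*d^5 + 6.7017*d^4 + 36.786*d^3 + 3.6366*d^2 - 20.9652*d - 17.8959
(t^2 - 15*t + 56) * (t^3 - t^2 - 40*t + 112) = t^5 - 16*t^4 + 31*t^3 + 656*t^2 - 3920*t + 6272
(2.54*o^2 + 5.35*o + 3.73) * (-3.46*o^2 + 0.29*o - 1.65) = -8.7884*o^4 - 17.7744*o^3 - 15.5453*o^2 - 7.7458*o - 6.1545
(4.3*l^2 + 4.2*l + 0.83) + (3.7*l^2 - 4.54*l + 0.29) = 8.0*l^2 - 0.34*l + 1.12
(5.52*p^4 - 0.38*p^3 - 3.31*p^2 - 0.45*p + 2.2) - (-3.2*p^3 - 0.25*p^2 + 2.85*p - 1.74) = 5.52*p^4 + 2.82*p^3 - 3.06*p^2 - 3.3*p + 3.94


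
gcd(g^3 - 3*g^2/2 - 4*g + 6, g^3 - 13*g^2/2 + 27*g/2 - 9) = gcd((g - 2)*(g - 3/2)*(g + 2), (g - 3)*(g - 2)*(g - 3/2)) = g^2 - 7*g/2 + 3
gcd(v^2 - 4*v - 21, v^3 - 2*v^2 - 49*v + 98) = v - 7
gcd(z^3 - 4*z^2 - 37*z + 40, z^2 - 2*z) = 1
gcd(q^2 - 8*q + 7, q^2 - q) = q - 1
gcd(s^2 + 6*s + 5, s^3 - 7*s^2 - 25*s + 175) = s + 5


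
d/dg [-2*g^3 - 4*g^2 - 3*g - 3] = -6*g^2 - 8*g - 3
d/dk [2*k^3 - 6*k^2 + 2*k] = 6*k^2 - 12*k + 2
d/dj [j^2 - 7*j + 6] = 2*j - 7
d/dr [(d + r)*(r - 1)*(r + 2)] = 2*d*r + d + 3*r^2 + 2*r - 2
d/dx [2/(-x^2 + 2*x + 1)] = 4*(x - 1)/(-x^2 + 2*x + 1)^2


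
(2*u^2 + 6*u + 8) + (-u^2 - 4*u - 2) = u^2 + 2*u + 6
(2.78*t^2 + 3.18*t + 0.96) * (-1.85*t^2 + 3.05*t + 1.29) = -5.143*t^4 + 2.596*t^3 + 11.5092*t^2 + 7.0302*t + 1.2384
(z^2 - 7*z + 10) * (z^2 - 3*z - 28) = z^4 - 10*z^3 + 3*z^2 + 166*z - 280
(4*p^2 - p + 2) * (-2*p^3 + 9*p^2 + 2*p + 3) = -8*p^5 + 38*p^4 - 5*p^3 + 28*p^2 + p + 6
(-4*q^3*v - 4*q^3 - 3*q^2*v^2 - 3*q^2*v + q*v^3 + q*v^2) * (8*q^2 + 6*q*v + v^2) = -32*q^5*v - 32*q^5 - 48*q^4*v^2 - 48*q^4*v - 14*q^3*v^3 - 14*q^3*v^2 + 3*q^2*v^4 + 3*q^2*v^3 + q*v^5 + q*v^4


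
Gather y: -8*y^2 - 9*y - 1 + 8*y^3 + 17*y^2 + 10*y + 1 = 8*y^3 + 9*y^2 + y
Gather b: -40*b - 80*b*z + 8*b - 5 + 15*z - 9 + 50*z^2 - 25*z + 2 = b*(-80*z - 32) + 50*z^2 - 10*z - 12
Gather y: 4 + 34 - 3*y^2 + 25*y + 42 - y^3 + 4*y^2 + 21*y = -y^3 + y^2 + 46*y + 80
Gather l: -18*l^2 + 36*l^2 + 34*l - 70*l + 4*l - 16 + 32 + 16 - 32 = 18*l^2 - 32*l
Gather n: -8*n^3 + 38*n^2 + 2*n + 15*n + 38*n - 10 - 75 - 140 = -8*n^3 + 38*n^2 + 55*n - 225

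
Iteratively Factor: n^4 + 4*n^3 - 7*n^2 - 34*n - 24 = (n - 3)*(n^3 + 7*n^2 + 14*n + 8) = (n - 3)*(n + 1)*(n^2 + 6*n + 8) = (n - 3)*(n + 1)*(n + 4)*(n + 2)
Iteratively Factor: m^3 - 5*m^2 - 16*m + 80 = (m - 5)*(m^2 - 16) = (m - 5)*(m - 4)*(m + 4)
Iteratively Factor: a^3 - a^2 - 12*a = (a)*(a^2 - a - 12) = a*(a + 3)*(a - 4)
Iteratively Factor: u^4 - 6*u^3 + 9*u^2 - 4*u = (u - 4)*(u^3 - 2*u^2 + u) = (u - 4)*(u - 1)*(u^2 - u) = (u - 4)*(u - 1)^2*(u)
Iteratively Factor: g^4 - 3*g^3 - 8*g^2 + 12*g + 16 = (g + 1)*(g^3 - 4*g^2 - 4*g + 16) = (g + 1)*(g + 2)*(g^2 - 6*g + 8) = (g - 2)*(g + 1)*(g + 2)*(g - 4)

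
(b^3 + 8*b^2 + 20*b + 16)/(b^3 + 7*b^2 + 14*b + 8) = (b + 2)/(b + 1)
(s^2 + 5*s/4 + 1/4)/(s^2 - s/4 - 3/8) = 2*(4*s^2 + 5*s + 1)/(8*s^2 - 2*s - 3)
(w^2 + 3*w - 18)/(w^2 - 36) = (w - 3)/(w - 6)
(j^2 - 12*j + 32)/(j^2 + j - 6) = (j^2 - 12*j + 32)/(j^2 + j - 6)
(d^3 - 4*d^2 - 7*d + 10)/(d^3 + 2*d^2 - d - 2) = (d - 5)/(d + 1)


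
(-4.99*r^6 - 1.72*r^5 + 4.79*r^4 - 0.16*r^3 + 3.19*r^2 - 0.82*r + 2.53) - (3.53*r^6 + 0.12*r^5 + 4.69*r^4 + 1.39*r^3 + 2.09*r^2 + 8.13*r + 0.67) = -8.52*r^6 - 1.84*r^5 + 0.0999999999999996*r^4 - 1.55*r^3 + 1.1*r^2 - 8.95*r + 1.86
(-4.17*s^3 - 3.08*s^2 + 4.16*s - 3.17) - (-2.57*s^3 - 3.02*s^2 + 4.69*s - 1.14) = -1.6*s^3 - 0.0600000000000001*s^2 - 0.53*s - 2.03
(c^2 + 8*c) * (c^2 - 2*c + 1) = c^4 + 6*c^3 - 15*c^2 + 8*c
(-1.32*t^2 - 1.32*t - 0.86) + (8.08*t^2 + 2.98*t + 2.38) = 6.76*t^2 + 1.66*t + 1.52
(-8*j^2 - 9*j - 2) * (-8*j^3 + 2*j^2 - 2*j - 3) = 64*j^5 + 56*j^4 + 14*j^3 + 38*j^2 + 31*j + 6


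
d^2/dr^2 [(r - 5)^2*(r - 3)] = 6*r - 26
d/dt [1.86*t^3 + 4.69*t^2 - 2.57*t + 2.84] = 5.58*t^2 + 9.38*t - 2.57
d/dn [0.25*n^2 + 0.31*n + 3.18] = 0.5*n + 0.31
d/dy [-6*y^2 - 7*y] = -12*y - 7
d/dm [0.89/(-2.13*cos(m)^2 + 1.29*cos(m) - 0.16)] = (1.1481 - 3.7914*cos(m))*sin(m)/(2.13*cos(m)^2 - 1.29*cos(m) + 0.16)^2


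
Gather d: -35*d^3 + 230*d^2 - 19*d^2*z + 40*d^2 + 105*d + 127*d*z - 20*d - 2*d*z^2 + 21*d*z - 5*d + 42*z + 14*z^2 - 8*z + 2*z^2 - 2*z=-35*d^3 + d^2*(270 - 19*z) + d*(-2*z^2 + 148*z + 80) + 16*z^2 + 32*z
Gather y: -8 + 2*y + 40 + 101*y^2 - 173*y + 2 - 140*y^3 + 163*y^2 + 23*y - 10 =-140*y^3 + 264*y^2 - 148*y + 24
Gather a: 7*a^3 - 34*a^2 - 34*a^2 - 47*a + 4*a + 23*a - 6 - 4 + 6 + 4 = 7*a^3 - 68*a^2 - 20*a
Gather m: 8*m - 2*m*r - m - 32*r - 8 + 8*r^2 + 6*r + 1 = m*(7 - 2*r) + 8*r^2 - 26*r - 7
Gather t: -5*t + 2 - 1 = 1 - 5*t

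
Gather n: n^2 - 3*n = n^2 - 3*n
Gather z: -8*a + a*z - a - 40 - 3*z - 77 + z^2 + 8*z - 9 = -9*a + z^2 + z*(a + 5) - 126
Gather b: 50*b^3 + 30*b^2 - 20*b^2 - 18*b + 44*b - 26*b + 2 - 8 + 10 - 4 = 50*b^3 + 10*b^2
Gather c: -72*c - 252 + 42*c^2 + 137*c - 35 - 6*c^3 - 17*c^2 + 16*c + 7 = -6*c^3 + 25*c^2 + 81*c - 280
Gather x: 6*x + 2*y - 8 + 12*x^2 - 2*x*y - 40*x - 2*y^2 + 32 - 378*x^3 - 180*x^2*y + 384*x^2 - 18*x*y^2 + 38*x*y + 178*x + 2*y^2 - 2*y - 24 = -378*x^3 + x^2*(396 - 180*y) + x*(-18*y^2 + 36*y + 144)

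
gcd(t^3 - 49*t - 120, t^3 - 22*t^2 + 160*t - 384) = t - 8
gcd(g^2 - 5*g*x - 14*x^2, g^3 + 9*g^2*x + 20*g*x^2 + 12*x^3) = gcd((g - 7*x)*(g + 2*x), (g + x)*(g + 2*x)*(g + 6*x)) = g + 2*x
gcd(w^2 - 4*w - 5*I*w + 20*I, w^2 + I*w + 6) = 1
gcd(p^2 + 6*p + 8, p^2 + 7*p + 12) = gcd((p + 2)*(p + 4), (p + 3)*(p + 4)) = p + 4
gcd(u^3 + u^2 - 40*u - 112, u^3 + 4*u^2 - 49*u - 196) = u^2 - 3*u - 28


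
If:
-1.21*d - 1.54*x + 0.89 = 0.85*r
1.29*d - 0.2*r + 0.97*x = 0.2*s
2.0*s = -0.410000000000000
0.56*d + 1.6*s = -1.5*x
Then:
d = -0.11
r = 0.74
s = -0.20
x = 0.26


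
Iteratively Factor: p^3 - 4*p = (p - 2)*(p^2 + 2*p) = (p - 2)*(p + 2)*(p)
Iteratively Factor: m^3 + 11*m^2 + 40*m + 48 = (m + 4)*(m^2 + 7*m + 12) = (m + 3)*(m + 4)*(m + 4)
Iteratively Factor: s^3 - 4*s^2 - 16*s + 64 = (s - 4)*(s^2 - 16) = (s - 4)*(s + 4)*(s - 4)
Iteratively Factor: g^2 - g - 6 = (g - 3)*(g + 2)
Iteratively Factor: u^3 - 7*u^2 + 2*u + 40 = (u + 2)*(u^2 - 9*u + 20) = (u - 5)*(u + 2)*(u - 4)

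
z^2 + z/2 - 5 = (z - 2)*(z + 5/2)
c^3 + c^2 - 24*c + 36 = (c - 3)*(c - 2)*(c + 6)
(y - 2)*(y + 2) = y^2 - 4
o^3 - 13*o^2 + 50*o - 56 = (o - 7)*(o - 4)*(o - 2)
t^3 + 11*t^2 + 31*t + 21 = (t + 1)*(t + 3)*(t + 7)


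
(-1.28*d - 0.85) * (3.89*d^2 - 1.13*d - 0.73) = -4.9792*d^3 - 1.8601*d^2 + 1.8949*d + 0.6205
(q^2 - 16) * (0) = 0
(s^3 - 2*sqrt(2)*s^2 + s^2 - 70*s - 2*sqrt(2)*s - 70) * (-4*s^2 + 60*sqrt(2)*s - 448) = -4*s^5 - 4*s^4 + 68*sqrt(2)*s^4 - 408*s^3 + 68*sqrt(2)*s^3 - 3304*sqrt(2)*s^2 - 408*s^2 - 3304*sqrt(2)*s + 31360*s + 31360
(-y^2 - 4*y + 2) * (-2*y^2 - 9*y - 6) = 2*y^4 + 17*y^3 + 38*y^2 + 6*y - 12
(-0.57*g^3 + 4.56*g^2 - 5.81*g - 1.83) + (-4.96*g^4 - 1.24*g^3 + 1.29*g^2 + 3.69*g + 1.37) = -4.96*g^4 - 1.81*g^3 + 5.85*g^2 - 2.12*g - 0.46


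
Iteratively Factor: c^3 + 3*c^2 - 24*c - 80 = (c + 4)*(c^2 - c - 20) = (c - 5)*(c + 4)*(c + 4)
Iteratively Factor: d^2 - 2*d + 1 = (d - 1)*(d - 1)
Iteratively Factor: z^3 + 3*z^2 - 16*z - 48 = (z - 4)*(z^2 + 7*z + 12) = (z - 4)*(z + 4)*(z + 3)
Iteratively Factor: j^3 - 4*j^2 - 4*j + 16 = (j - 4)*(j^2 - 4) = (j - 4)*(j - 2)*(j + 2)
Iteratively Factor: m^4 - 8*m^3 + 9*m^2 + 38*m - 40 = (m - 4)*(m^3 - 4*m^2 - 7*m + 10) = (m - 4)*(m - 1)*(m^2 - 3*m - 10) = (m - 4)*(m - 1)*(m + 2)*(m - 5)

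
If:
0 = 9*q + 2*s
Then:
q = -2*s/9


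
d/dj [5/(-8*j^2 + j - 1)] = 5*(16*j - 1)/(8*j^2 - j + 1)^2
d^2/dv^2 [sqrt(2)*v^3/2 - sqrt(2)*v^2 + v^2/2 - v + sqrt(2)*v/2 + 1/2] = 3*sqrt(2)*v - 2*sqrt(2) + 1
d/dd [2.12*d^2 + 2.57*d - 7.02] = 4.24*d + 2.57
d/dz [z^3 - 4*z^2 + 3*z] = 3*z^2 - 8*z + 3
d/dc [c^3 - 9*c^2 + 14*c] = 3*c^2 - 18*c + 14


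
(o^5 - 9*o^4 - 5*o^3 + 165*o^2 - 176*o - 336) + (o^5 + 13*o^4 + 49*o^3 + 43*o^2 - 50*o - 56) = 2*o^5 + 4*o^4 + 44*o^3 + 208*o^2 - 226*o - 392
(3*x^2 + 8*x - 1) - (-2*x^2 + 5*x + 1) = 5*x^2 + 3*x - 2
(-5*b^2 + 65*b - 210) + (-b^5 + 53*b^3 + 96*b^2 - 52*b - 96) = -b^5 + 53*b^3 + 91*b^2 + 13*b - 306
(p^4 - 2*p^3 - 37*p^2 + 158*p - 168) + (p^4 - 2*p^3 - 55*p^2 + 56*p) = 2*p^4 - 4*p^3 - 92*p^2 + 214*p - 168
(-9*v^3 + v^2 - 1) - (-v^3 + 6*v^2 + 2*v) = -8*v^3 - 5*v^2 - 2*v - 1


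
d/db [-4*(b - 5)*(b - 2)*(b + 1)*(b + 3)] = -16*b^3 + 36*b^2 + 120*b - 76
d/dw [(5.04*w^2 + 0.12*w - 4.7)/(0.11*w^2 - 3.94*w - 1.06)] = (-19.8708*w^2 - 9.6508*w - 18.6452)/(0.0121*w^4 - 0.8668*w^3 + 15.2904*w^2 + 8.3528*w + 1.1236)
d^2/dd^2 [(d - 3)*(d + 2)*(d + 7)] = 6*d + 12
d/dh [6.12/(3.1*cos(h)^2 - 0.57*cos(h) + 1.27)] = (37.944*cos(h) - 3.4884)*sin(h)/(3.1*cos(h)^2 - 0.57*cos(h) + 1.27)^2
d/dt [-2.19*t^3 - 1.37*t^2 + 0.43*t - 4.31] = -6.57*t^2 - 2.74*t + 0.43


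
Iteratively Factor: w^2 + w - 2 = (w + 2)*(w - 1)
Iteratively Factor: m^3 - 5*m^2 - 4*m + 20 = (m - 5)*(m^2 - 4) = (m - 5)*(m + 2)*(m - 2)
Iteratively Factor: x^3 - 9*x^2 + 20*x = (x - 5)*(x^2 - 4*x) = x*(x - 5)*(x - 4)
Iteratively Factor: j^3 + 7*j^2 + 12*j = (j + 4)*(j^2 + 3*j) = (j + 3)*(j + 4)*(j)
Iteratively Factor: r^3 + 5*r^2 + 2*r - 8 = (r - 1)*(r^2 + 6*r + 8) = (r - 1)*(r + 2)*(r + 4)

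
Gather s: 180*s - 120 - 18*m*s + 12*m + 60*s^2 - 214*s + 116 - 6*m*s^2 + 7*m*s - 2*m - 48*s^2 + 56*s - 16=10*m + s^2*(12 - 6*m) + s*(22 - 11*m) - 20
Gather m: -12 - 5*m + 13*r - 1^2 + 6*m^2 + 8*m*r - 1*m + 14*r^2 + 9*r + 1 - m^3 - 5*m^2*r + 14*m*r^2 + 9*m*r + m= -m^3 + m^2*(6 - 5*r) + m*(14*r^2 + 17*r - 5) + 14*r^2 + 22*r - 12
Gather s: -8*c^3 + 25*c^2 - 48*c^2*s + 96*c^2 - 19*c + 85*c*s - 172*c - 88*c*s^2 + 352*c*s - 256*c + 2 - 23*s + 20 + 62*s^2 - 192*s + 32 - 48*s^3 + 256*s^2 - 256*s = -8*c^3 + 121*c^2 - 447*c - 48*s^3 + s^2*(318 - 88*c) + s*(-48*c^2 + 437*c - 471) + 54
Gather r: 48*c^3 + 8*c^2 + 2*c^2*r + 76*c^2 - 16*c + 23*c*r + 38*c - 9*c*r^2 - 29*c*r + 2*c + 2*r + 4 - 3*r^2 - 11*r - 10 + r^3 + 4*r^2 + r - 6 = 48*c^3 + 84*c^2 + 24*c + r^3 + r^2*(1 - 9*c) + r*(2*c^2 - 6*c - 8) - 12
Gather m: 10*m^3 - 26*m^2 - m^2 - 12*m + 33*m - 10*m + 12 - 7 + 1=10*m^3 - 27*m^2 + 11*m + 6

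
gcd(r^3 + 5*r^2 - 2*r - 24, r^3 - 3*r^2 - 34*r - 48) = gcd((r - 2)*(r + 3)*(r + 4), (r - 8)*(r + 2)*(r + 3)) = r + 3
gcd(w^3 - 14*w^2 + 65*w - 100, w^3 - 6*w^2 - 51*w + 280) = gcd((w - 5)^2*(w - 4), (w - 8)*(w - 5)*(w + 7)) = w - 5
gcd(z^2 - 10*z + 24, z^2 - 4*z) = z - 4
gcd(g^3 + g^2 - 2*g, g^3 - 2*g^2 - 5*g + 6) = g^2 + g - 2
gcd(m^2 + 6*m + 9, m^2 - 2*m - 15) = m + 3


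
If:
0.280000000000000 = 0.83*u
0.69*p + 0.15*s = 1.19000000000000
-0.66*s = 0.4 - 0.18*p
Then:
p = 1.75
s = -0.13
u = 0.34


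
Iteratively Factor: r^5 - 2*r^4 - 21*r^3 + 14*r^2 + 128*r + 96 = (r - 4)*(r^4 + 2*r^3 - 13*r^2 - 38*r - 24) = (r - 4)*(r + 1)*(r^3 + r^2 - 14*r - 24) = (r - 4)^2*(r + 1)*(r^2 + 5*r + 6) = (r - 4)^2*(r + 1)*(r + 3)*(r + 2)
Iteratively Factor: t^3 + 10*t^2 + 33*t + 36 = (t + 3)*(t^2 + 7*t + 12) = (t + 3)^2*(t + 4)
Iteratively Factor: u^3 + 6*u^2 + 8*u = (u + 4)*(u^2 + 2*u) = (u + 2)*(u + 4)*(u)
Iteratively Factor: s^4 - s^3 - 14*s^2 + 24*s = (s - 2)*(s^3 + s^2 - 12*s) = (s - 3)*(s - 2)*(s^2 + 4*s) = (s - 3)*(s - 2)*(s + 4)*(s)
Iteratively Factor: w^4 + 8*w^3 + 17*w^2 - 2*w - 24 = (w + 3)*(w^3 + 5*w^2 + 2*w - 8) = (w + 3)*(w + 4)*(w^2 + w - 2) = (w + 2)*(w + 3)*(w + 4)*(w - 1)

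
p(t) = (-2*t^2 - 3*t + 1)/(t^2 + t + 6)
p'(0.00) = -0.53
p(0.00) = 0.17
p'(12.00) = -0.00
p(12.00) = -1.99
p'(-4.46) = 0.25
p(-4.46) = -1.19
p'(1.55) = -0.57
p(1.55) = -0.85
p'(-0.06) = -0.49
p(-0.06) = 0.20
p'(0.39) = -0.68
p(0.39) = -0.07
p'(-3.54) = 0.38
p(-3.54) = -0.90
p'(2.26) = -0.41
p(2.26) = -1.20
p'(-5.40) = 0.17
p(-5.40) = -1.38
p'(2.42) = -0.37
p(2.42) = -1.26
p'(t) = (-4*t - 3)/(t^2 + t + 6) + (-2*t - 1)*(-2*t^2 - 3*t + 1)/(t^2 + t + 6)^2 = (t^2 - 26*t - 19)/(t^4 + 2*t^3 + 13*t^2 + 12*t + 36)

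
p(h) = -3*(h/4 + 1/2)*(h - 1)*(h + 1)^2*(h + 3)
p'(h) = -3*(h/4 + 1/2)*(h - 1)*(h + 1)^2 - 3*(h/4 + 1/2)*(h - 1)*(h + 3)*(2*h + 2) - 3*(h/4 + 1/2)*(h + 1)^2*(h + 3) - 3*(h - 1)*(h + 1)^2*(h + 3)/4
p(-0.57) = 0.76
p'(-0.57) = 3.88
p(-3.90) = 52.85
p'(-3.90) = -133.77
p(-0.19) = 2.98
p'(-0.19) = 7.56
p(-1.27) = 0.16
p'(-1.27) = -0.92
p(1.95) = -121.24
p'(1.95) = -265.00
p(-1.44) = 0.31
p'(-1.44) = -0.78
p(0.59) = 7.23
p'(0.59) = -3.73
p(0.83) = 4.63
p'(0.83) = -19.32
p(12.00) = -292792.50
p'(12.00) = -112095.75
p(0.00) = 4.50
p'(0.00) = 8.25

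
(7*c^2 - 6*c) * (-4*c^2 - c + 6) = -28*c^4 + 17*c^3 + 48*c^2 - 36*c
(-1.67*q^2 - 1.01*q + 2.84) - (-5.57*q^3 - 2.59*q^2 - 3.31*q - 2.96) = 5.57*q^3 + 0.92*q^2 + 2.3*q + 5.8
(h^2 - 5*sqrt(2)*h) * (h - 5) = h^3 - 5*sqrt(2)*h^2 - 5*h^2 + 25*sqrt(2)*h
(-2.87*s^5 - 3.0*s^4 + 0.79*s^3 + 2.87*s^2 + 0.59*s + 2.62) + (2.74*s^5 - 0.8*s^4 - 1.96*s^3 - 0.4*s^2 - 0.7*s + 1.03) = -0.13*s^5 - 3.8*s^4 - 1.17*s^3 + 2.47*s^2 - 0.11*s + 3.65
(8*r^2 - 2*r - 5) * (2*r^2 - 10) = 16*r^4 - 4*r^3 - 90*r^2 + 20*r + 50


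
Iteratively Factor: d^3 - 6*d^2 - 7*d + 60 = (d - 4)*(d^2 - 2*d - 15) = (d - 5)*(d - 4)*(d + 3)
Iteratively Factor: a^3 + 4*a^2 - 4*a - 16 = (a - 2)*(a^2 + 6*a + 8) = (a - 2)*(a + 2)*(a + 4)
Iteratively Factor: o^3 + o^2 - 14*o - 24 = (o - 4)*(o^2 + 5*o + 6) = (o - 4)*(o + 3)*(o + 2)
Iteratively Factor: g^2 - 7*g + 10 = (g - 2)*(g - 5)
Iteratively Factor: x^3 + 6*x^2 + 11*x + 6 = (x + 1)*(x^2 + 5*x + 6) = (x + 1)*(x + 3)*(x + 2)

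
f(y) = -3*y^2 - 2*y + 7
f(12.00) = -449.00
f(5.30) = -87.87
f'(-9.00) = 52.00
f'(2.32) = -15.92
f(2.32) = -13.79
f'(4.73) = -30.38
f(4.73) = -69.58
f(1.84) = -6.84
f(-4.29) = -39.63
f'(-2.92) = 15.52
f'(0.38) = -4.28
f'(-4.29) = 23.74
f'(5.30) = -33.80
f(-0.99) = 6.04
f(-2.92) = -12.74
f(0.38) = 5.81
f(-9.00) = -218.00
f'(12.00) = -74.00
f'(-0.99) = 3.94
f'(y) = -6*y - 2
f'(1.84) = -13.04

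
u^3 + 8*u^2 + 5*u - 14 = (u - 1)*(u + 2)*(u + 7)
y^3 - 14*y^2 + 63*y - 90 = (y - 6)*(y - 5)*(y - 3)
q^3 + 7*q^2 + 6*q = q*(q + 1)*(q + 6)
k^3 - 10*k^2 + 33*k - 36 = (k - 4)*(k - 3)^2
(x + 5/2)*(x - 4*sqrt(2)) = x^2 - 4*sqrt(2)*x + 5*x/2 - 10*sqrt(2)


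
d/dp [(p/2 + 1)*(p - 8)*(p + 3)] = 3*p^2/2 - 3*p - 17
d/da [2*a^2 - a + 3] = 4*a - 1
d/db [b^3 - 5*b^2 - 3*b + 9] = 3*b^2 - 10*b - 3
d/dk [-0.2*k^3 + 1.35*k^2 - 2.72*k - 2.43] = -0.6*k^2 + 2.7*k - 2.72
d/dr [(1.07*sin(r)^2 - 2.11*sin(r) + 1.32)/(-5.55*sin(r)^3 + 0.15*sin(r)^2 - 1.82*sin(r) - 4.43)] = (5.9385*sin(r)^4 - 23.421*sin(r)^3 + 20.3471*sin(r)^2 - 9.8762*sin(r) + 11.7497)*cos(r)/(30.8025*sin(r)^6 - 1.665*sin(r)^5 + 20.2245*sin(r)^4 + 48.627*sin(r)^3 + 1.9834*sin(r)^2 + 16.1252*sin(r) + 19.6249)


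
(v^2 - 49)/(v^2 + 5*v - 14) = (v - 7)/(v - 2)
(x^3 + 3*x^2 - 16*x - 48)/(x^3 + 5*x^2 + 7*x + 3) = (x^2 - 16)/(x^2 + 2*x + 1)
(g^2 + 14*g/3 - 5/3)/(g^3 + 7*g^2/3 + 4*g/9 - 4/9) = 3*(g + 5)/(3*g^2 + 8*g + 4)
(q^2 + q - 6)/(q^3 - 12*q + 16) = (q + 3)/(q^2 + 2*q - 8)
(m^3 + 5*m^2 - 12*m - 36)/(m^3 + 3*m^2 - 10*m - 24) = (m + 6)/(m + 4)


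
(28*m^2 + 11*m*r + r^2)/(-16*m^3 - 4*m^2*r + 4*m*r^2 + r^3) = (7*m + r)/(-4*m^2 + r^2)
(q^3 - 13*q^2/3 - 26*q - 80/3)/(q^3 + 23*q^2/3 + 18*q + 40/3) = (q - 8)/(q + 4)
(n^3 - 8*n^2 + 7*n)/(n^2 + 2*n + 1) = n*(n^2 - 8*n + 7)/(n^2 + 2*n + 1)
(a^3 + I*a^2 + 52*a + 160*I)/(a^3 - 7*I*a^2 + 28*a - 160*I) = (a + 4*I)/(a - 4*I)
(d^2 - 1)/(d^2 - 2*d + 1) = (d + 1)/(d - 1)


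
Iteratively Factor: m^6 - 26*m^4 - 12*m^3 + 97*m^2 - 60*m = (m + 4)*(m^5 - 4*m^4 - 10*m^3 + 28*m^2 - 15*m) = (m - 1)*(m + 4)*(m^4 - 3*m^3 - 13*m^2 + 15*m) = (m - 1)*(m + 3)*(m + 4)*(m^3 - 6*m^2 + 5*m) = (m - 5)*(m - 1)*(m + 3)*(m + 4)*(m^2 - m) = m*(m - 5)*(m - 1)*(m + 3)*(m + 4)*(m - 1)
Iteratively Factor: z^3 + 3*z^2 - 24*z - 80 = (z + 4)*(z^2 - z - 20) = (z + 4)^2*(z - 5)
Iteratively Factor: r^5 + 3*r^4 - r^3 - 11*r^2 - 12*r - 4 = (r + 1)*(r^4 + 2*r^3 - 3*r^2 - 8*r - 4) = (r + 1)^2*(r^3 + r^2 - 4*r - 4) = (r + 1)^3*(r^2 - 4) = (r - 2)*(r + 1)^3*(r + 2)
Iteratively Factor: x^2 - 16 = (x - 4)*(x + 4)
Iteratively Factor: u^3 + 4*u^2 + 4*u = (u)*(u^2 + 4*u + 4) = u*(u + 2)*(u + 2)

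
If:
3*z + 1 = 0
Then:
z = -1/3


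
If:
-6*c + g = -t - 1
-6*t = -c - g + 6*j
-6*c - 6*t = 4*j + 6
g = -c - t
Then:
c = 1/7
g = 5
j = 6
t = -36/7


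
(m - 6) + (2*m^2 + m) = 2*m^2 + 2*m - 6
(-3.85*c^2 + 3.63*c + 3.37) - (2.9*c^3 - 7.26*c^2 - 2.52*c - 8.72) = -2.9*c^3 + 3.41*c^2 + 6.15*c + 12.09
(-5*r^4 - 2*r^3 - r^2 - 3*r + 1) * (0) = 0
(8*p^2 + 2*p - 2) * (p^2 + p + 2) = 8*p^4 + 10*p^3 + 16*p^2 + 2*p - 4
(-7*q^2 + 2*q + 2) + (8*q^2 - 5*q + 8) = q^2 - 3*q + 10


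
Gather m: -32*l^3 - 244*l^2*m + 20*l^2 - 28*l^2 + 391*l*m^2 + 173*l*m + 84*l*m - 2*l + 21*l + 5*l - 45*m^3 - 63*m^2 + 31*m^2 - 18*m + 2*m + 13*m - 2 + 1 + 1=-32*l^3 - 8*l^2 + 24*l - 45*m^3 + m^2*(391*l - 32) + m*(-244*l^2 + 257*l - 3)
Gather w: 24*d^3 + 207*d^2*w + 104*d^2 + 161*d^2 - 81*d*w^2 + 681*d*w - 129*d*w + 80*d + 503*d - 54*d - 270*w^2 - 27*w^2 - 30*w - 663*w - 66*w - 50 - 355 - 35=24*d^3 + 265*d^2 + 529*d + w^2*(-81*d - 297) + w*(207*d^2 + 552*d - 759) - 440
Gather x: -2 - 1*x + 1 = -x - 1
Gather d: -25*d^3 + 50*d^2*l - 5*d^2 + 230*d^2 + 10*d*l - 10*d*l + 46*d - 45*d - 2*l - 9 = -25*d^3 + d^2*(50*l + 225) + d - 2*l - 9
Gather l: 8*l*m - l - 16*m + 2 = l*(8*m - 1) - 16*m + 2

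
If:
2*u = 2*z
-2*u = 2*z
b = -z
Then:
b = 0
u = 0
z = 0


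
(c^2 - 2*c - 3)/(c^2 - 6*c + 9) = (c + 1)/(c - 3)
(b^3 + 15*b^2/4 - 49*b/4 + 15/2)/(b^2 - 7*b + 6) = (4*b^2 + 19*b - 30)/(4*(b - 6))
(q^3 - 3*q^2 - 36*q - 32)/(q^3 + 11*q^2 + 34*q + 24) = (q - 8)/(q + 6)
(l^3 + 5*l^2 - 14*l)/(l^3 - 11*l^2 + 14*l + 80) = l*(l^2 + 5*l - 14)/(l^3 - 11*l^2 + 14*l + 80)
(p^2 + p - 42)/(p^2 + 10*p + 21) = (p - 6)/(p + 3)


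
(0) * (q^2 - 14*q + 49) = 0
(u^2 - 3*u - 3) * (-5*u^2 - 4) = -5*u^4 + 15*u^3 + 11*u^2 + 12*u + 12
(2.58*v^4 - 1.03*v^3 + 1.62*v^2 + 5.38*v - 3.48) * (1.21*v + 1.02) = 3.1218*v^5 + 1.3853*v^4 + 0.9096*v^3 + 8.1622*v^2 + 1.2768*v - 3.5496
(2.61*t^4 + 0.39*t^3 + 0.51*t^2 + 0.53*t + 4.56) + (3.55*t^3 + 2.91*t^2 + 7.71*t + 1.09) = 2.61*t^4 + 3.94*t^3 + 3.42*t^2 + 8.24*t + 5.65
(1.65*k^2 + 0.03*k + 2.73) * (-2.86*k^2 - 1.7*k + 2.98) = -4.719*k^4 - 2.8908*k^3 - 2.9418*k^2 - 4.5516*k + 8.1354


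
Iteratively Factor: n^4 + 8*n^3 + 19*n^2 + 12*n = (n + 3)*(n^3 + 5*n^2 + 4*n) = n*(n + 3)*(n^2 + 5*n + 4) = n*(n + 1)*(n + 3)*(n + 4)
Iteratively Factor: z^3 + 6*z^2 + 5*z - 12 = (z - 1)*(z^2 + 7*z + 12) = (z - 1)*(z + 4)*(z + 3)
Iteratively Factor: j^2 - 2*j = (j - 2)*(j)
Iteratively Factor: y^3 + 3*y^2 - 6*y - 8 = (y - 2)*(y^2 + 5*y + 4) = (y - 2)*(y + 1)*(y + 4)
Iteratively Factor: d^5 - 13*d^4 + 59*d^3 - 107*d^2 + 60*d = (d - 1)*(d^4 - 12*d^3 + 47*d^2 - 60*d) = d*(d - 1)*(d^3 - 12*d^2 + 47*d - 60) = d*(d - 3)*(d - 1)*(d^2 - 9*d + 20) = d*(d - 5)*(d - 3)*(d - 1)*(d - 4)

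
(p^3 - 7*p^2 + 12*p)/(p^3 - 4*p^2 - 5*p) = (-p^2 + 7*p - 12)/(-p^2 + 4*p + 5)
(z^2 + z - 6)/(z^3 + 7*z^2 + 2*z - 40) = (z + 3)/(z^2 + 9*z + 20)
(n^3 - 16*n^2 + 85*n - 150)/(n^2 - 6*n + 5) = (n^2 - 11*n + 30)/(n - 1)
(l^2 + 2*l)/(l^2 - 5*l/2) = 2*(l + 2)/(2*l - 5)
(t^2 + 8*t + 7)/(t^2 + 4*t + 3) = (t + 7)/(t + 3)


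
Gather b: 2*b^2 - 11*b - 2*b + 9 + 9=2*b^2 - 13*b + 18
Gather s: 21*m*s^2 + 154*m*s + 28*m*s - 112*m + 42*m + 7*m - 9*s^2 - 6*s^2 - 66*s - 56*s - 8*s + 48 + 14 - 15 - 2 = -63*m + s^2*(21*m - 15) + s*(182*m - 130) + 45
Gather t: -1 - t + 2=1 - t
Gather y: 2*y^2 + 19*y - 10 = 2*y^2 + 19*y - 10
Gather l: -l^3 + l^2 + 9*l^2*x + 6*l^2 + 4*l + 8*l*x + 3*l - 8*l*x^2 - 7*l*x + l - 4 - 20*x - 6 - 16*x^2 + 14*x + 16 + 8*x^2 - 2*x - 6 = -l^3 + l^2*(9*x + 7) + l*(-8*x^2 + x + 8) - 8*x^2 - 8*x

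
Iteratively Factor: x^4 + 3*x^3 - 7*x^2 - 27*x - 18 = (x + 1)*(x^3 + 2*x^2 - 9*x - 18) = (x - 3)*(x + 1)*(x^2 + 5*x + 6) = (x - 3)*(x + 1)*(x + 2)*(x + 3)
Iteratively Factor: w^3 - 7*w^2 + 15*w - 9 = (w - 3)*(w^2 - 4*w + 3) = (w - 3)*(w - 1)*(w - 3)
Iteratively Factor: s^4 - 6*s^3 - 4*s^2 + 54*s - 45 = (s + 3)*(s^3 - 9*s^2 + 23*s - 15) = (s - 1)*(s + 3)*(s^2 - 8*s + 15) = (s - 5)*(s - 1)*(s + 3)*(s - 3)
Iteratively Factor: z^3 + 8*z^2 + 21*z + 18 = (z + 2)*(z^2 + 6*z + 9) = (z + 2)*(z + 3)*(z + 3)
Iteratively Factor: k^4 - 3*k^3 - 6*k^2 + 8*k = (k + 2)*(k^3 - 5*k^2 + 4*k) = (k - 1)*(k + 2)*(k^2 - 4*k) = k*(k - 1)*(k + 2)*(k - 4)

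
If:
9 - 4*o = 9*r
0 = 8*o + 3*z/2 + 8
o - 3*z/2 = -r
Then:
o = -81/77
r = 113/77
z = 64/231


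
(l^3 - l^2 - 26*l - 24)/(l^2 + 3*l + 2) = (l^2 - 2*l - 24)/(l + 2)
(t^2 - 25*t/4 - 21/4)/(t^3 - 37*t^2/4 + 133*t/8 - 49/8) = 2*(4*t + 3)/(8*t^2 - 18*t + 7)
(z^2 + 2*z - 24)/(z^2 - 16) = (z + 6)/(z + 4)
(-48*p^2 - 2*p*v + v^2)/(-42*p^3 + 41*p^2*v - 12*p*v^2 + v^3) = (48*p^2 + 2*p*v - v^2)/(42*p^3 - 41*p^2*v + 12*p*v^2 - v^3)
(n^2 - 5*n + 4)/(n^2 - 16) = (n - 1)/(n + 4)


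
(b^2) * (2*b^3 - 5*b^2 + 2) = 2*b^5 - 5*b^4 + 2*b^2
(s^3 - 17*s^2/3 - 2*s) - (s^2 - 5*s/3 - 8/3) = s^3 - 20*s^2/3 - s/3 + 8/3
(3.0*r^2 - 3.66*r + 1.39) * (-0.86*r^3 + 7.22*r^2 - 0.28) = -2.58*r^5 + 24.8076*r^4 - 27.6206*r^3 + 9.1958*r^2 + 1.0248*r - 0.3892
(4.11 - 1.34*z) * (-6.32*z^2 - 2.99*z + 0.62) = 8.4688*z^3 - 21.9686*z^2 - 13.1197*z + 2.5482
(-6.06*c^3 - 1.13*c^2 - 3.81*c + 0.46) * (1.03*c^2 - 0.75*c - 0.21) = -6.2418*c^5 + 3.3811*c^4 - 1.8042*c^3 + 3.5686*c^2 + 0.4551*c - 0.0966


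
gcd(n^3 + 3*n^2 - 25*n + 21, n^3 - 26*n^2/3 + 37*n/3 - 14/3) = n - 1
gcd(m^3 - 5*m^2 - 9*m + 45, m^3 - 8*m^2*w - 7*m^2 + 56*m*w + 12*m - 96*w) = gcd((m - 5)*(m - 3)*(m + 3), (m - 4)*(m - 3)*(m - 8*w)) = m - 3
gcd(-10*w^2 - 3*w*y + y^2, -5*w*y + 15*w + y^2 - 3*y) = -5*w + y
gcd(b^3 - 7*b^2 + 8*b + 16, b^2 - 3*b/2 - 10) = b - 4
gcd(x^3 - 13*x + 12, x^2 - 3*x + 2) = x - 1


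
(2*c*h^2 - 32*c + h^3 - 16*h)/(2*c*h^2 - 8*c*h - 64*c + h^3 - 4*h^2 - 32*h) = (h - 4)/(h - 8)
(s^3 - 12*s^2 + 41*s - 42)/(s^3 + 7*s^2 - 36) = (s^2 - 10*s + 21)/(s^2 + 9*s + 18)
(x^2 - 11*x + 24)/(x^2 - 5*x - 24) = (x - 3)/(x + 3)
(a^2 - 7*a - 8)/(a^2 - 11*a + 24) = (a + 1)/(a - 3)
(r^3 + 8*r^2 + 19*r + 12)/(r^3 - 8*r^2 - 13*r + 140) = (r^2 + 4*r + 3)/(r^2 - 12*r + 35)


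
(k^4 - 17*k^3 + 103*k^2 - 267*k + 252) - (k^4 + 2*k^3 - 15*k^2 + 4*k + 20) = -19*k^3 + 118*k^2 - 271*k + 232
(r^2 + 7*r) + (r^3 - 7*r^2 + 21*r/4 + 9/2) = r^3 - 6*r^2 + 49*r/4 + 9/2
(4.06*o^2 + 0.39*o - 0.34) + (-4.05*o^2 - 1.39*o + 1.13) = 0.00999999999999979*o^2 - 1.0*o + 0.79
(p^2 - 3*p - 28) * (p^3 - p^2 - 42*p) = p^5 - 4*p^4 - 67*p^3 + 154*p^2 + 1176*p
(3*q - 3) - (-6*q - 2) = 9*q - 1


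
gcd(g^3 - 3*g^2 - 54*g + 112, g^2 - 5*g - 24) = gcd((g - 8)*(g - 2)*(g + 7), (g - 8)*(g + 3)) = g - 8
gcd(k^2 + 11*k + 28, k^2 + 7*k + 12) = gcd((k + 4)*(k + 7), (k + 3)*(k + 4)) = k + 4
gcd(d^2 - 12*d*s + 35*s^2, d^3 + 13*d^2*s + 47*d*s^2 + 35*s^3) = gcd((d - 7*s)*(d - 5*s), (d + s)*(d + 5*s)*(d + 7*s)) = 1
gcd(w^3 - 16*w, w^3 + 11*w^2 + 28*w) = w^2 + 4*w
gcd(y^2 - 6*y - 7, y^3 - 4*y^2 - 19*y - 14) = y^2 - 6*y - 7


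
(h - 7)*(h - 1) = h^2 - 8*h + 7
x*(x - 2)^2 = x^3 - 4*x^2 + 4*x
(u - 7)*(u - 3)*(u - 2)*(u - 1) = u^4 - 13*u^3 + 53*u^2 - 83*u + 42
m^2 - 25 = (m - 5)*(m + 5)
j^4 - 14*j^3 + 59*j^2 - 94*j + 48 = (j - 8)*(j - 3)*(j - 2)*(j - 1)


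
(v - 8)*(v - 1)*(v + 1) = v^3 - 8*v^2 - v + 8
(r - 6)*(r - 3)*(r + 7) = r^3 - 2*r^2 - 45*r + 126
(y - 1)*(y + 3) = y^2 + 2*y - 3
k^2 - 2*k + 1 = (k - 1)^2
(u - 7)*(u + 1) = u^2 - 6*u - 7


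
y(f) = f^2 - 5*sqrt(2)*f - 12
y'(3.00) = -1.07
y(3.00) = -24.21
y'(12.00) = 16.93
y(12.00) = 47.15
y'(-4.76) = -16.59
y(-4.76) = 44.32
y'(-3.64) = -14.35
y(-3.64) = 26.99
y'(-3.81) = -14.69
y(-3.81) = 29.46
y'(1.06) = -4.95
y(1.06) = -18.37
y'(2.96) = -1.15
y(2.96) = -24.17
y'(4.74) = 2.41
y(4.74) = -23.05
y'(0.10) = -6.87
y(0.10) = -12.70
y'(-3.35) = -13.77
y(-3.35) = 22.91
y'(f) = 2*f - 5*sqrt(2)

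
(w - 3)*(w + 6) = w^2 + 3*w - 18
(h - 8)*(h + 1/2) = h^2 - 15*h/2 - 4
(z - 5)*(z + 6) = z^2 + z - 30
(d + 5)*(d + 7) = d^2 + 12*d + 35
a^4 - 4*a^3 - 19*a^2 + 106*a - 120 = (a - 4)*(a - 3)*(a - 2)*(a + 5)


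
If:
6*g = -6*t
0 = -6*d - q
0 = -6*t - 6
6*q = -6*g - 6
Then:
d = 1/3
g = 1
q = -2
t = -1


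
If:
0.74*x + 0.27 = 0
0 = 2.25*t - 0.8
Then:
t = 0.36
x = -0.36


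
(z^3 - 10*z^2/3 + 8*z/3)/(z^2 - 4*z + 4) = z*(3*z - 4)/(3*(z - 2))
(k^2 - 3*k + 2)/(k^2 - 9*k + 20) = (k^2 - 3*k + 2)/(k^2 - 9*k + 20)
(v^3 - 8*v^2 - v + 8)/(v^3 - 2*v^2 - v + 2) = (v - 8)/(v - 2)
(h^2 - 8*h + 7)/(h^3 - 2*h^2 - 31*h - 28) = (h - 1)/(h^2 + 5*h + 4)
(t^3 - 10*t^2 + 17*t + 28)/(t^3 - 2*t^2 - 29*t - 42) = (t^2 - 3*t - 4)/(t^2 + 5*t + 6)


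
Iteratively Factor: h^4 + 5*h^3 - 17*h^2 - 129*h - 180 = (h - 5)*(h^3 + 10*h^2 + 33*h + 36) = (h - 5)*(h + 3)*(h^2 + 7*h + 12) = (h - 5)*(h + 3)*(h + 4)*(h + 3)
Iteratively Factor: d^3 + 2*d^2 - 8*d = (d + 4)*(d^2 - 2*d) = d*(d + 4)*(d - 2)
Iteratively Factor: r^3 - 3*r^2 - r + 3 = (r + 1)*(r^2 - 4*r + 3) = (r - 1)*(r + 1)*(r - 3)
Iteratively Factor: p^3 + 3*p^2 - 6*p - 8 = (p + 1)*(p^2 + 2*p - 8) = (p + 1)*(p + 4)*(p - 2)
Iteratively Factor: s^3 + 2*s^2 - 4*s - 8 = (s + 2)*(s^2 - 4) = (s + 2)^2*(s - 2)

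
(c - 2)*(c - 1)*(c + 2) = c^3 - c^2 - 4*c + 4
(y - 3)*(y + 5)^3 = y^4 + 12*y^3 + 30*y^2 - 100*y - 375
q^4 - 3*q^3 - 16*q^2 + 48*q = q*(q - 4)*(q - 3)*(q + 4)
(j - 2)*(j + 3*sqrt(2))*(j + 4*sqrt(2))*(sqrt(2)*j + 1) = sqrt(2)*j^4 - 2*sqrt(2)*j^3 + 15*j^3 - 30*j^2 + 31*sqrt(2)*j^2 - 62*sqrt(2)*j + 24*j - 48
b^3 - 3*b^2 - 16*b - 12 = (b - 6)*(b + 1)*(b + 2)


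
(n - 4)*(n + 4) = n^2 - 16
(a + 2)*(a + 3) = a^2 + 5*a + 6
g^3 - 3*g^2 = g^2*(g - 3)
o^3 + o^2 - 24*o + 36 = (o - 3)*(o - 2)*(o + 6)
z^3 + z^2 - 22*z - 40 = (z - 5)*(z + 2)*(z + 4)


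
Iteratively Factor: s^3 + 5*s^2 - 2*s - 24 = (s + 4)*(s^2 + s - 6) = (s - 2)*(s + 4)*(s + 3)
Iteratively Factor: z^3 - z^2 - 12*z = (z - 4)*(z^2 + 3*z) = z*(z - 4)*(z + 3)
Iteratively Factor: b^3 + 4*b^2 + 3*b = (b + 1)*(b^2 + 3*b) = (b + 1)*(b + 3)*(b)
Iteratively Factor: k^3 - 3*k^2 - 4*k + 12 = (k - 2)*(k^2 - k - 6) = (k - 2)*(k + 2)*(k - 3)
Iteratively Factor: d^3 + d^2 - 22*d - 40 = (d + 4)*(d^2 - 3*d - 10) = (d + 2)*(d + 4)*(d - 5)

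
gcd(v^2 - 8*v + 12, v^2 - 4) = v - 2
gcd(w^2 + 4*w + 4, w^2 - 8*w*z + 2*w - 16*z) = w + 2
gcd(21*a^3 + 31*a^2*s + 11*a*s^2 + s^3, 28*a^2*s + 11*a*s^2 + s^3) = 7*a + s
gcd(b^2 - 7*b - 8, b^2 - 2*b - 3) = b + 1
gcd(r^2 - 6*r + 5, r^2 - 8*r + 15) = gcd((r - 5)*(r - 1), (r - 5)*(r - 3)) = r - 5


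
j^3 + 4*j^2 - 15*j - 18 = (j - 3)*(j + 1)*(j + 6)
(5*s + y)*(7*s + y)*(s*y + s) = 35*s^3*y + 35*s^3 + 12*s^2*y^2 + 12*s^2*y + s*y^3 + s*y^2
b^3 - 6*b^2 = b^2*(b - 6)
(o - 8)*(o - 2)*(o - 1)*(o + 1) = o^4 - 10*o^3 + 15*o^2 + 10*o - 16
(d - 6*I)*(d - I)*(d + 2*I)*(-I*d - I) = -I*d^4 - 5*d^3 - I*d^3 - 5*d^2 - 8*I*d^2 - 12*d - 8*I*d - 12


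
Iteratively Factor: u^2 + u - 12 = (u + 4)*(u - 3)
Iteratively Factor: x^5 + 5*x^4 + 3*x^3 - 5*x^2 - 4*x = (x)*(x^4 + 5*x^3 + 3*x^2 - 5*x - 4) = x*(x - 1)*(x^3 + 6*x^2 + 9*x + 4) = x*(x - 1)*(x + 1)*(x^2 + 5*x + 4) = x*(x - 1)*(x + 1)*(x + 4)*(x + 1)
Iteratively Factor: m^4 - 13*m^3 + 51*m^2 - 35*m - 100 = (m - 5)*(m^3 - 8*m^2 + 11*m + 20) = (m - 5)*(m - 4)*(m^2 - 4*m - 5) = (m - 5)^2*(m - 4)*(m + 1)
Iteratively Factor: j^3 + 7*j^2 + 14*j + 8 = (j + 4)*(j^2 + 3*j + 2) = (j + 1)*(j + 4)*(j + 2)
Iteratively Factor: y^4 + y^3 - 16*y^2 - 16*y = (y + 4)*(y^3 - 3*y^2 - 4*y) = y*(y + 4)*(y^2 - 3*y - 4) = y*(y + 1)*(y + 4)*(y - 4)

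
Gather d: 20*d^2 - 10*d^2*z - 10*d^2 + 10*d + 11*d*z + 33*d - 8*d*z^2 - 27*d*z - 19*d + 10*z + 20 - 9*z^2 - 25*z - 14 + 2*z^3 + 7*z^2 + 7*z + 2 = d^2*(10 - 10*z) + d*(-8*z^2 - 16*z + 24) + 2*z^3 - 2*z^2 - 8*z + 8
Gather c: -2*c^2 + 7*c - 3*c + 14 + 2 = -2*c^2 + 4*c + 16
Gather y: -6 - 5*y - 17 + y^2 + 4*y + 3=y^2 - y - 20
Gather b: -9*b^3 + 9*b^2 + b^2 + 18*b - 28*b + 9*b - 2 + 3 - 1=-9*b^3 + 10*b^2 - b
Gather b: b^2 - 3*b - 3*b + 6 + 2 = b^2 - 6*b + 8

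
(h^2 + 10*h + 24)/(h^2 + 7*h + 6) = (h + 4)/(h + 1)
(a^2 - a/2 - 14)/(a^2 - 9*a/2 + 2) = (2*a + 7)/(2*a - 1)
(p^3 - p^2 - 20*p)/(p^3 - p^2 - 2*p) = (-p^2 + p + 20)/(-p^2 + p + 2)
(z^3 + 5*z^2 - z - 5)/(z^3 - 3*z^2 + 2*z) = (z^2 + 6*z + 5)/(z*(z - 2))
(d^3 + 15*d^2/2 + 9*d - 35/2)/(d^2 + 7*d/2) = d + 4 - 5/d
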